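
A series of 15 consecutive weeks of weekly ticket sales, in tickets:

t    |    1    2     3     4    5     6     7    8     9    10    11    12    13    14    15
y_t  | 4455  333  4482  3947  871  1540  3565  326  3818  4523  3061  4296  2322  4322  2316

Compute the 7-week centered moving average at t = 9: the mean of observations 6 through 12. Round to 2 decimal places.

Sum of periods 6–12: 1540 + 3565 + 326 + 3818 + 4523 + 3061 + 4296 = 21129
Divide by 7: 21129 / 7 = 3018.43

3018.43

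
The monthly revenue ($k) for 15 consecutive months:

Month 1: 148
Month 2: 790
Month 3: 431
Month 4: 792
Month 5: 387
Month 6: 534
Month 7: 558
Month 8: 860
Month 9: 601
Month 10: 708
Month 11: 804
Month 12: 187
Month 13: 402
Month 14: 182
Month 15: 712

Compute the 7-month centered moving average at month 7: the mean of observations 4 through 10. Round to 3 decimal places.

Sum of periods 4–10: 792 + 387 + 534 + 558 + 860 + 601 + 708 = 4440
Divide by 7: 4440 / 7 = 634.286

634.286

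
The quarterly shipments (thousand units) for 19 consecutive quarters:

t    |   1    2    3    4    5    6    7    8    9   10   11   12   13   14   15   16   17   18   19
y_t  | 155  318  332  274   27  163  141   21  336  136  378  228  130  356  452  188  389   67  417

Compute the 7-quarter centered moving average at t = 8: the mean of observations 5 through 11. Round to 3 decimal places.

171.714

Sum of periods 5–11: 27 + 163 + 141 + 21 + 336 + 136 + 378 = 1202
Divide by 7: 1202 / 7 = 171.714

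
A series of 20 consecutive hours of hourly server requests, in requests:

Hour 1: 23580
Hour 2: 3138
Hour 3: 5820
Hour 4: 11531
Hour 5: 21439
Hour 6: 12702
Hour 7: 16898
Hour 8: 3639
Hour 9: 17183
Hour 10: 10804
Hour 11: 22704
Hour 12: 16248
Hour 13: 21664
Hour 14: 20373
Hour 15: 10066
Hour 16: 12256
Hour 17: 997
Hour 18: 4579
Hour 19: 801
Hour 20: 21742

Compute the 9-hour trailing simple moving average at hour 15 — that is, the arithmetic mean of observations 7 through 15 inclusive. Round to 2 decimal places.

Sum of periods 7–15: 16898 + 3639 + 17183 + 10804 + 22704 + 16248 + 21664 + 20373 + 10066 = 139579
Divide by 9: 139579 / 9 = 15508.78

15508.78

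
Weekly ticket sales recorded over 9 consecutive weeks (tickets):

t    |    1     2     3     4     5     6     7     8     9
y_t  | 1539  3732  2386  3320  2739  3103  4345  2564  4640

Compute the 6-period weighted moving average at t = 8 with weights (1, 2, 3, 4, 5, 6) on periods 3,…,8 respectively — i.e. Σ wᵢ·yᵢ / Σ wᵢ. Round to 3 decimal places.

Weighted sum: 1·2386 + 2·3320 + 3·2739 + 4·3103 + 5·4345 + 6·2564 = 2386 + 6640 + 8217 + 12412 + 21725 + 15384 = 66764
Weight total: 1 + 2 + 3 + 4 + 5 + 6 = 21
WMA = 66764 / 21 = 3179.238

3179.238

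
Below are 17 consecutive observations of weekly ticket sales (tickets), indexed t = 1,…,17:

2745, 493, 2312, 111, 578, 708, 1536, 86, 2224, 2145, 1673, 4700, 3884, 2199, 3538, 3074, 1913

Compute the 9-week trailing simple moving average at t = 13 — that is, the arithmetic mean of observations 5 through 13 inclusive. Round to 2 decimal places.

Sum of periods 5–13: 578 + 708 + 1536 + 86 + 2224 + 2145 + 1673 + 4700 + 3884 = 17534
Divide by 9: 17534 / 9 = 1948.22

1948.22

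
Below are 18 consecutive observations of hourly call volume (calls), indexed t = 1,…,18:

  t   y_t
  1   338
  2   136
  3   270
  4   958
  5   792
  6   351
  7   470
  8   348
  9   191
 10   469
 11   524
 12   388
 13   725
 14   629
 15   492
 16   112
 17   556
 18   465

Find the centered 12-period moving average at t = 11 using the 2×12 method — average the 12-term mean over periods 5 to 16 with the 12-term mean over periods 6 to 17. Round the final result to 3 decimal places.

Sum over 5–16: 792 + 351 + 470 + 348 + 191 + 469 + 524 + 388 + 725 + 629 + 492 + 112 = 5491
Sum over 6–17: 351 + 470 + 348 + 191 + 469 + 524 + 388 + 725 + 629 + 492 + 112 + 556 = 5255
CMA at t=11 = (5491 + 5255) / (2·12) = 10746 / 24 = 447.750

447.750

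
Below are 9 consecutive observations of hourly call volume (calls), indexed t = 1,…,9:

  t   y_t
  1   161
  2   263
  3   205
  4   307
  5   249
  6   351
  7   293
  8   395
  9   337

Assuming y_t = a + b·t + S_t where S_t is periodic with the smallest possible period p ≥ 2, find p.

First differences y_{t+1} − y_t: 102, -58, 102, -58, 102, -58, …
The difference pattern repeats every 2 terms and not for any smaller step, so p = 2.

2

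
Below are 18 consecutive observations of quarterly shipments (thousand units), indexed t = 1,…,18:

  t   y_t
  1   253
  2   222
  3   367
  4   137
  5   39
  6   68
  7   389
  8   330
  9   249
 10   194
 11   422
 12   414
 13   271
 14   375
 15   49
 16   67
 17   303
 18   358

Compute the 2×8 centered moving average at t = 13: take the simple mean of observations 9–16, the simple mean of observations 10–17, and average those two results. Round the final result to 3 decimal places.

Sum over 9–16: 249 + 194 + 422 + 414 + 271 + 375 + 49 + 67 = 2041
Sum over 10–17: 194 + 422 + 414 + 271 + 375 + 49 + 67 + 303 = 2095
CMA at t=13 = (2041 + 2095) / (2·8) = 4136 / 16 = 258.500

258.500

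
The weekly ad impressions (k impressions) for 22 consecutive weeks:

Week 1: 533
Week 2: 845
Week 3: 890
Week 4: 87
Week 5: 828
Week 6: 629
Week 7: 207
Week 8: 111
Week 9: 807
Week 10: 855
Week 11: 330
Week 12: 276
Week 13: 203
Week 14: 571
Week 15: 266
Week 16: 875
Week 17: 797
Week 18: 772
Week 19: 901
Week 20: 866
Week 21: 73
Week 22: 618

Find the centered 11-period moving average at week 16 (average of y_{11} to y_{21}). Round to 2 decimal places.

539.09

Sum of periods 11–21: 330 + 276 + 203 + 571 + 266 + 875 + 797 + 772 + 901 + 866 + 73 = 5930
Divide by 11: 5930 / 11 = 539.09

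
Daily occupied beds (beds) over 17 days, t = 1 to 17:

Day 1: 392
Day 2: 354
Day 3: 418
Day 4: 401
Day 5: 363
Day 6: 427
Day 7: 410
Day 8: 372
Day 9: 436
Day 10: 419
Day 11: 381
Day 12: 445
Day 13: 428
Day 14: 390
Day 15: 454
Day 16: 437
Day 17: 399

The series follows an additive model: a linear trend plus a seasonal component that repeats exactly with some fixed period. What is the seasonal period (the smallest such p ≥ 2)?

3

First differences y_{t+1} − y_t: -38, 64, -17, -38, 64, -17, -38, 64, …
The difference pattern repeats every 3 terms and not for any smaller step, so p = 3.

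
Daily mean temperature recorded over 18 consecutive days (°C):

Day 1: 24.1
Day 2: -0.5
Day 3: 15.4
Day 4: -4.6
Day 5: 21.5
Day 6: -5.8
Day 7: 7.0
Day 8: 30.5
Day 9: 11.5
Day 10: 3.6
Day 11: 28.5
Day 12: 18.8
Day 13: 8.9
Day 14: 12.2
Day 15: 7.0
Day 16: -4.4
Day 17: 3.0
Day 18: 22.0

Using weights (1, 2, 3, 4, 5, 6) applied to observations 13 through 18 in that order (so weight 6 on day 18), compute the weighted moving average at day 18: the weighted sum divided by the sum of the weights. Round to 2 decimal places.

8.75

Weighted sum: 1·8.9 + 2·12.2 + 3·7.0 + 4·-4.4 + 5·3.0 + 6·22.0 = 8.9 + 24.4 + 21.0 + -17.6 + 15.0 + 132.0 = 183.7
Weight total: 1 + 2 + 3 + 4 + 5 + 6 = 21
WMA = 183.7 / 21 = 8.75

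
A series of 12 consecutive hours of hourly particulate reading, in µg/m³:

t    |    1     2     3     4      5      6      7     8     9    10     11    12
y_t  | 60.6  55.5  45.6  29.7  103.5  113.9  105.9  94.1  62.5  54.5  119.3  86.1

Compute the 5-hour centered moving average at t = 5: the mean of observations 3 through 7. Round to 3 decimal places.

79.720

Sum of periods 3–7: 45.6 + 29.7 + 103.5 + 113.9 + 105.9 = 398.6
Divide by 5: 398.6 / 5 = 79.720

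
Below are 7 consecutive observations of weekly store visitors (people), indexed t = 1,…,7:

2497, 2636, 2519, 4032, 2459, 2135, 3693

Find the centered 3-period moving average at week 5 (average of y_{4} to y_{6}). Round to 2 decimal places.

2875.33

Sum of periods 4–6: 4032 + 2459 + 2135 = 8626
Divide by 3: 8626 / 3 = 2875.33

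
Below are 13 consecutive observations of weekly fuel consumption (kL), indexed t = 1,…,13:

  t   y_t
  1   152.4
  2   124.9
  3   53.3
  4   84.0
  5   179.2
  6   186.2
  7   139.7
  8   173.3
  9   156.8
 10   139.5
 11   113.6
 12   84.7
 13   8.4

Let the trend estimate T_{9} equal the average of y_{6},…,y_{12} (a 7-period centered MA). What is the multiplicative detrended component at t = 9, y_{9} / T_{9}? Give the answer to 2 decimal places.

Trend T_9 = (186.2 + 139.7 + 173.3 + 156.8 + 139.5 + 113.6 + 84.7) / 7 = 993.8/7 = 141.9714
Ratio to trend: 156.8 / 141.9714 = 1.10

1.10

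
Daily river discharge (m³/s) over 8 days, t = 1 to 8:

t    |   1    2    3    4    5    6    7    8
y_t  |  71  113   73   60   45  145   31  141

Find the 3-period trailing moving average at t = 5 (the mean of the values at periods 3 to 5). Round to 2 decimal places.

59.33

Sum of periods 3–5: 73 + 60 + 45 = 178
Divide by 3: 178 / 3 = 59.33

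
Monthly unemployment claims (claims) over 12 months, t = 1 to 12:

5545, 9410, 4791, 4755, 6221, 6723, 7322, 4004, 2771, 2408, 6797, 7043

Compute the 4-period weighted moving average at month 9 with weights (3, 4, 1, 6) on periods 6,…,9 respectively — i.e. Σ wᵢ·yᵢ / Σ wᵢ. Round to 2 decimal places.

Weighted sum: 3·6723 + 4·7322 + 1·4004 + 6·2771 = 20169 + 29288 + 4004 + 16626 = 70087
Weight total: 3 + 4 + 1 + 6 = 14
WMA = 70087 / 14 = 5006.21

5006.21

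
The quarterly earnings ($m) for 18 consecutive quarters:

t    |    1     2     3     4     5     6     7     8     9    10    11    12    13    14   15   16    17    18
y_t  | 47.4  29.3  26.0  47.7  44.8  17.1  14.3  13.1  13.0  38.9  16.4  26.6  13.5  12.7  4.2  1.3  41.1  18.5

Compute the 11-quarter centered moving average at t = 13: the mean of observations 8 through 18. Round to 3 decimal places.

18.118

Sum of periods 8–18: 13.1 + 13.0 + 38.9 + 16.4 + 26.6 + 13.5 + 12.7 + 4.2 + 1.3 + 41.1 + 18.5 = 199.3
Divide by 11: 199.3 / 11 = 18.118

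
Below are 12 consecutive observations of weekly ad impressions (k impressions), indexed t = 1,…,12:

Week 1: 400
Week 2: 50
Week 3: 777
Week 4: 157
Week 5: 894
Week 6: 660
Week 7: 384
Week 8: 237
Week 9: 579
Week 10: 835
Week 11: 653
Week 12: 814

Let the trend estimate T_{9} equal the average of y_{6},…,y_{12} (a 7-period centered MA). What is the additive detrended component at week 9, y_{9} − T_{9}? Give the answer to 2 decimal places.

Trend T_9 = (660 + 384 + 237 + 579 + 835 + 653 + 814) / 7 = 4162/7 = 594.5714
Detrended value: 579 − 594.5714 = -15.57

-15.57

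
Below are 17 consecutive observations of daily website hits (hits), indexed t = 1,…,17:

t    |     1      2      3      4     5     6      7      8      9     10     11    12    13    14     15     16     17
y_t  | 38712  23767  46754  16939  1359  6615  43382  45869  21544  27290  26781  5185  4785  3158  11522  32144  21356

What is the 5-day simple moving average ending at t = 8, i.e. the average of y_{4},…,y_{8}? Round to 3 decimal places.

Sum of periods 4–8: 16939 + 1359 + 6615 + 43382 + 45869 = 114164
Divide by 5: 114164 / 5 = 22832.800

22832.800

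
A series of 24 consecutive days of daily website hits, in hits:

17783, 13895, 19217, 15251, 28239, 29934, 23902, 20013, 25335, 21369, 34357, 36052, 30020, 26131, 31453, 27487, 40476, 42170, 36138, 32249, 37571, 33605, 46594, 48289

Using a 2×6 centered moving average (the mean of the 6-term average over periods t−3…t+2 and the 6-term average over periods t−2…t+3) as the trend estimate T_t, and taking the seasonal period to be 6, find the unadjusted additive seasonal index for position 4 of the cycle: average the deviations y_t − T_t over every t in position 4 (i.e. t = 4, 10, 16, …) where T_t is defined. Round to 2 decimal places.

-5978.86

Season position 4 occurs at t = 4, 10, 16 (where T_t is defined).
t=4: T_4 = 21229.7500; y_4 − T_4 = 15251 − 21229.7500 = -5978.7500
t=10: T_10 = 27347.8333; y_10 − T_10 = 21369 − 27347.8333 = -5978.8333
t=16: T_16 = 33466.0000; y_16 − T_16 = 27487 − 33466.0000 = -5979.0000
Mean deviation: (-5978.7500 + -5978.8333 + -5979.0000) / 3 = -5978.86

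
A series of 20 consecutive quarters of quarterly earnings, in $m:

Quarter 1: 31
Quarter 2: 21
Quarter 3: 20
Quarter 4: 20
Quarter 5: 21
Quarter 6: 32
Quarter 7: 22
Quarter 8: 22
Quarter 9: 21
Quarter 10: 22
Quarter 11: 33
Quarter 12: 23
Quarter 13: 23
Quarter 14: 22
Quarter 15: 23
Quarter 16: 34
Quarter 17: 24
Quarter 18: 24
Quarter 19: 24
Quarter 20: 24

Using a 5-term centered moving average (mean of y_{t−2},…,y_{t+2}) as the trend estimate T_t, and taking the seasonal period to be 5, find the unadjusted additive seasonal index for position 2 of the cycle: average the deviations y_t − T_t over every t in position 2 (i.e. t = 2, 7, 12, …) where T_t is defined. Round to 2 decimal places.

-1.67

Season position 2 occurs at t = 7, 12, 17 (where T_t is defined).
t=7: T_7 = 23.6000; y_7 − T_7 = 22 − 23.6000 = -1.6000
t=12: T_12 = 24.6000; y_12 − T_12 = 23 − 24.6000 = -1.6000
t=17: T_17 = 25.8000; y_17 − T_17 = 24 − 25.8000 = -1.8000
Mean deviation: (-1.6000 + -1.6000 + -1.8000) / 3 = -1.67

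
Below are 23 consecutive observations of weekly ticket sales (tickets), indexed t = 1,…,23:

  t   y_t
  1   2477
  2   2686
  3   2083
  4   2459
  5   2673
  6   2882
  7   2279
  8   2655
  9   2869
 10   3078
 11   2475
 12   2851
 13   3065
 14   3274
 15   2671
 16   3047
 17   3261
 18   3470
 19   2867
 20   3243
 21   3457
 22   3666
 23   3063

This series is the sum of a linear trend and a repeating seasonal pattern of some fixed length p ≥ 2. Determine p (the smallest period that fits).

First differences y_{t+1} − y_t: 209, -603, 376, 214, 209, -603, 376, 214, 209, -603, …
The difference pattern repeats every 4 terms and not for any smaller step, so p = 4.

4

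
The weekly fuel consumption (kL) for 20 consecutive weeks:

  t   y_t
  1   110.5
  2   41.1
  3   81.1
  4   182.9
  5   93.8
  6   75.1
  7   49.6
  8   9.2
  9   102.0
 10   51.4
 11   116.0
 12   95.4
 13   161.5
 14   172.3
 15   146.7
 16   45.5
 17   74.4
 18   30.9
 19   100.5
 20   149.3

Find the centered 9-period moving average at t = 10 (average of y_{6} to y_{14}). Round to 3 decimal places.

Sum of periods 6–14: 75.1 + 49.6 + 9.2 + 102.0 + 51.4 + 116.0 + 95.4 + 161.5 + 172.3 = 832.5
Divide by 9: 832.5 / 9 = 92.500

92.500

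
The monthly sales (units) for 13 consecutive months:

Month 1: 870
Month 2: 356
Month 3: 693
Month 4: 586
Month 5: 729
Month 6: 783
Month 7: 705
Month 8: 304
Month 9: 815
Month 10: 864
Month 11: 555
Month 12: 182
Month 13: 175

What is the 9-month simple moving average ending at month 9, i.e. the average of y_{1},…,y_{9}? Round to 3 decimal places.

649.000

Sum of periods 1–9: 870 + 356 + 693 + 586 + 729 + 783 + 705 + 304 + 815 = 5841
Divide by 9: 5841 / 9 = 649.000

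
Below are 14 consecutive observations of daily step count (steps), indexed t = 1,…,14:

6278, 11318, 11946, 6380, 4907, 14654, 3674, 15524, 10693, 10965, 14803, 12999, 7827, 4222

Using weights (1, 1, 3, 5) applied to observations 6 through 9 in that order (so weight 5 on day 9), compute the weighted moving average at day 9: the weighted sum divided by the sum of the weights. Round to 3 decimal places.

11836.500

Weighted sum: 1·14654 + 1·3674 + 3·15524 + 5·10693 = 14654 + 3674 + 46572 + 53465 = 118365
Weight total: 1 + 1 + 3 + 5 = 10
WMA = 118365 / 10 = 11836.500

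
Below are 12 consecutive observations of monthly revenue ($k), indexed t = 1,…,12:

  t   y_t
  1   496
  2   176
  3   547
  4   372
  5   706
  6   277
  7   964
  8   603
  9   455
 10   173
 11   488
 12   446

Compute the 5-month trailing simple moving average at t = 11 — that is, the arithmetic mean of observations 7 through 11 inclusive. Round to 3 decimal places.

536.600

Sum of periods 7–11: 964 + 603 + 455 + 173 + 488 = 2683
Divide by 5: 2683 / 5 = 536.600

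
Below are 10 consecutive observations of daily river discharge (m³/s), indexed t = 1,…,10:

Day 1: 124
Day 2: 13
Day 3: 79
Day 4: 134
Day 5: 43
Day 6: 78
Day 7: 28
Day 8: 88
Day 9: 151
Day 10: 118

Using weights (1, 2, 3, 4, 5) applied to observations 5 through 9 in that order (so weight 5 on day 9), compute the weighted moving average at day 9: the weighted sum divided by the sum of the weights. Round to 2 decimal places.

92.67

Weighted sum: 1·43 + 2·78 + 3·28 + 4·88 + 5·151 = 43 + 156 + 84 + 352 + 755 = 1390
Weight total: 1 + 2 + 3 + 4 + 5 = 15
WMA = 1390 / 15 = 92.67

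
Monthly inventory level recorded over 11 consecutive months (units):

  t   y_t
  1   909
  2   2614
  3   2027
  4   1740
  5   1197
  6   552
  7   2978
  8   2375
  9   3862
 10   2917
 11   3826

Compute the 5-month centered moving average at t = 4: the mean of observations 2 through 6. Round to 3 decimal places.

Sum of periods 2–6: 2614 + 2027 + 1740 + 1197 + 552 = 8130
Divide by 5: 8130 / 5 = 1626.000

1626.000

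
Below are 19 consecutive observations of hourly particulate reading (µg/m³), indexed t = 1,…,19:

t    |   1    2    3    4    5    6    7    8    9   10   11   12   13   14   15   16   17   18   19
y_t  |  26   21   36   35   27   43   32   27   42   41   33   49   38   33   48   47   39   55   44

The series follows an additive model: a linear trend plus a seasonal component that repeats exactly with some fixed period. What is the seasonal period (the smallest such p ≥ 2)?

First differences y_{t+1} − y_t: -5, 15, -1, -8, 16, -11, -5, 15, -1, -8, 16, -11, -5, 15, …
The difference pattern repeats every 6 terms and not for any smaller step, so p = 6.

6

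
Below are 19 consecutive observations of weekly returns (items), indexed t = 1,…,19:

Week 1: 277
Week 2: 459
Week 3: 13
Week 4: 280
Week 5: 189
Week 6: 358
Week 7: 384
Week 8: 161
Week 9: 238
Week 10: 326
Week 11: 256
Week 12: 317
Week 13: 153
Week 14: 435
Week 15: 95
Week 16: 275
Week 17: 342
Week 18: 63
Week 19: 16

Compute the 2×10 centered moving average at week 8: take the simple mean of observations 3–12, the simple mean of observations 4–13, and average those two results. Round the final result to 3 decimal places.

259.200

Sum over 3–12: 13 + 280 + 189 + 358 + 384 + 161 + 238 + 326 + 256 + 317 = 2522
Sum over 4–13: 280 + 189 + 358 + 384 + 161 + 238 + 326 + 256 + 317 + 153 = 2662
CMA at t=8 = (2522 + 2662) / (2·10) = 5184 / 20 = 259.200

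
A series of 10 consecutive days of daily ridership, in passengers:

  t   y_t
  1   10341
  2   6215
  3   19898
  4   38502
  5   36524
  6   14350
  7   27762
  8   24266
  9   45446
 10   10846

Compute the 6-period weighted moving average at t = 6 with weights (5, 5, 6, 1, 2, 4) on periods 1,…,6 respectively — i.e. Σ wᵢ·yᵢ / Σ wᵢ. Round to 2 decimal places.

16135.57

Weighted sum: 5·10341 + 5·6215 + 6·19898 + 1·38502 + 2·36524 + 4·14350 = 51705 + 31075 + 119388 + 38502 + 73048 + 57400 = 371118
Weight total: 5 + 5 + 6 + 1 + 2 + 4 = 23
WMA = 371118 / 23 = 16135.57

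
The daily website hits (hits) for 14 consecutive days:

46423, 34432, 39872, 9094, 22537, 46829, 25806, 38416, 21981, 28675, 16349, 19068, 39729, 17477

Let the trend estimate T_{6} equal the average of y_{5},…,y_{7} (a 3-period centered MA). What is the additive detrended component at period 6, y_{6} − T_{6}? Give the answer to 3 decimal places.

15105.000

Trend T_6 = (22537 + 46829 + 25806) / 3 = 95172/3 = 31724.00000
Detrended value: 46829 − 31724.00000 = 15105.000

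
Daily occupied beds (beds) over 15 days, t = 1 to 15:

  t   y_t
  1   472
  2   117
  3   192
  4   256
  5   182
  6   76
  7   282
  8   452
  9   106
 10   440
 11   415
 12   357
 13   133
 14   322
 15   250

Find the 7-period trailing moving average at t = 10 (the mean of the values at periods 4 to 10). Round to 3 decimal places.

256.286

Sum of periods 4–10: 256 + 182 + 76 + 282 + 452 + 106 + 440 = 1794
Divide by 7: 1794 / 7 = 256.286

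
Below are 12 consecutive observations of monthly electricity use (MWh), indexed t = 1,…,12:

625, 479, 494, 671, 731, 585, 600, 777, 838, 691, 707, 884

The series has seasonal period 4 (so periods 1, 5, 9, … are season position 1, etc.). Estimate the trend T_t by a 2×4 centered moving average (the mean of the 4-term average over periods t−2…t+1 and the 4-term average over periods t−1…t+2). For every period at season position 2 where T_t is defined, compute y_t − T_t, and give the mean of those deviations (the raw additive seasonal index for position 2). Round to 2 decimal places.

Season position 2 occurs at t = 6, 10 (where T_t is defined).
t=6: T_6 = 660.0000; y_6 − T_6 = 585 − 660.0000 = -75.0000
t=10: T_10 = 766.6250; y_10 − T_10 = 691 − 766.6250 = -75.6250
Mean deviation: (-75.0000 + -75.6250) / 2 = -75.31

-75.31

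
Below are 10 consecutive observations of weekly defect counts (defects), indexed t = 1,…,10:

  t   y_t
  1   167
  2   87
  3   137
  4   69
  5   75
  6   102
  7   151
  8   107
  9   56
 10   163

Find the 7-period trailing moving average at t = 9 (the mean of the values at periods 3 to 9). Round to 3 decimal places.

99.571

Sum of periods 3–9: 137 + 69 + 75 + 102 + 151 + 107 + 56 = 697
Divide by 7: 697 / 7 = 99.571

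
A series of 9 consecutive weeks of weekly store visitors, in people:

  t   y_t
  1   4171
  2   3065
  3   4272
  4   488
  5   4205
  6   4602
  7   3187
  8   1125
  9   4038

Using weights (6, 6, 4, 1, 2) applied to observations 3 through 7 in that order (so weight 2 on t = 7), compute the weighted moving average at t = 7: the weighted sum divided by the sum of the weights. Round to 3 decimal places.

2966.105

Weighted sum: 6·4272 + 6·488 + 4·4205 + 1·4602 + 2·3187 = 25632 + 2928 + 16820 + 4602 + 6374 = 56356
Weight total: 6 + 6 + 4 + 1 + 2 = 19
WMA = 56356 / 19 = 2966.105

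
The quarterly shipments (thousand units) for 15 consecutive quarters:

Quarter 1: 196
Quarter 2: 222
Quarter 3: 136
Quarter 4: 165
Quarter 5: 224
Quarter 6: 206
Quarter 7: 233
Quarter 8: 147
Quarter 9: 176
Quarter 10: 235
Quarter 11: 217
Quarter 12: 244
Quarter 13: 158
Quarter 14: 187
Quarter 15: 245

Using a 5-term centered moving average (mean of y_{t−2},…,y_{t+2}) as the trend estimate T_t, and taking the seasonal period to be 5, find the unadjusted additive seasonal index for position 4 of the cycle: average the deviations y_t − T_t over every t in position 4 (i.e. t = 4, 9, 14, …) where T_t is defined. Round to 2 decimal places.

Season position 4 occurs at t = 4, 9 (where T_t is defined).
t=4: T_4 = 190.6000; y_4 − T_4 = 165 − 190.6000 = -25.6000
t=9: T_9 = 201.6000; y_9 − T_9 = 176 − 201.6000 = -25.6000
Mean deviation: (-25.6000 + -25.6000) / 2 = -25.60

-25.60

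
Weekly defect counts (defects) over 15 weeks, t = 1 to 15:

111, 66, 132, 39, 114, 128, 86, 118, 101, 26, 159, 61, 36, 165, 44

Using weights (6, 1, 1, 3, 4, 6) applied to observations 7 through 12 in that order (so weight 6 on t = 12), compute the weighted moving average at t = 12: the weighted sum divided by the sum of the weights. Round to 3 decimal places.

Weighted sum: 6·86 + 1·118 + 1·101 + 3·26 + 4·159 + 6·61 = 516 + 118 + 101 + 78 + 636 + 366 = 1815
Weight total: 6 + 1 + 1 + 3 + 4 + 6 = 21
WMA = 1815 / 21 = 86.429

86.429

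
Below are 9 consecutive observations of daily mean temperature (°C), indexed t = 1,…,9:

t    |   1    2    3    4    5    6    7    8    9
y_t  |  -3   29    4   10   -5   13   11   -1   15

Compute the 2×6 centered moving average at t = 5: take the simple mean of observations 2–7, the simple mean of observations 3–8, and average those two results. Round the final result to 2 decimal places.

7.83

Sum over 2–7: 29 + 4 + 10 + (-5) + 13 + 11 = 62
Sum over 3–8: 4 + 10 + (-5) + 13 + 11 + (-1) = 32
CMA at t=5 = (62 + 32) / (2·6) = 94 / 12 = 7.83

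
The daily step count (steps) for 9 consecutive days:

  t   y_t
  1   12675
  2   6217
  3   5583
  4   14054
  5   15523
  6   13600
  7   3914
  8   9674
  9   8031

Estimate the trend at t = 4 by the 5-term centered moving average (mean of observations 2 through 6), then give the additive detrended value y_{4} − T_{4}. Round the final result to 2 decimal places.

3058.60

Trend T_4 = (6217 + 5583 + 14054 + 15523 + 13600) / 5 = 54977/5 = 10995.4000
Detrended value: 14054 − 10995.4000 = 3058.60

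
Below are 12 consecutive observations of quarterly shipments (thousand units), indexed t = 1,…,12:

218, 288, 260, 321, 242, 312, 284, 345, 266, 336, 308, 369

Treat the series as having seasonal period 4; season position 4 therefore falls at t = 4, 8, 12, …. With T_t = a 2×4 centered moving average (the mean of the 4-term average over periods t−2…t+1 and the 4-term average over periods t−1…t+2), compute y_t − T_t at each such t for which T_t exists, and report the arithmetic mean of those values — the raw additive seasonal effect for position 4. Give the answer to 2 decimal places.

40.25

Season position 4 occurs at t = 4, 8 (where T_t is defined).
t=4: T_4 = 280.7500; y_4 − T_4 = 321 − 280.7500 = 40.2500
t=8: T_8 = 304.7500; y_8 − T_8 = 345 − 304.7500 = 40.2500
Mean deviation: (40.2500 + 40.2500) / 2 = 40.25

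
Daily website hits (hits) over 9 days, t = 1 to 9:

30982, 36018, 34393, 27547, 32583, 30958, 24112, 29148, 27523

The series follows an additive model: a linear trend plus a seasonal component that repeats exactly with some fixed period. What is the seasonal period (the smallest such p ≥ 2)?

3

First differences y_{t+1} − y_t: 5036, -1625, -6846, 5036, -1625, -6846, 5036, -1625, …
The difference pattern repeats every 3 terms and not for any smaller step, so p = 3.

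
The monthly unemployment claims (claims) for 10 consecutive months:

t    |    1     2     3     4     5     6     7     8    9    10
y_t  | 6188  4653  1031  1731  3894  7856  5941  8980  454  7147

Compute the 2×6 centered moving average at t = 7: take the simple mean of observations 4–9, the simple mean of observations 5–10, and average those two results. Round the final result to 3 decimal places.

5260.667

Sum over 4–9: 1731 + 3894 + 7856 + 5941 + 8980 + 454 = 28856
Sum over 5–10: 3894 + 7856 + 5941 + 8980 + 454 + 7147 = 34272
CMA at t=7 = (28856 + 34272) / (2·6) = 63128 / 12 = 5260.667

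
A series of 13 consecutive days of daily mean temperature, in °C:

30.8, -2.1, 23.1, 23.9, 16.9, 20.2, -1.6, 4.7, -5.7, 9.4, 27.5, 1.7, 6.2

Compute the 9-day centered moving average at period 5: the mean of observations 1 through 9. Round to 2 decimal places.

12.24

Sum of periods 1–9: 30.8 + (-2.1) + 23.1 + 23.9 + 16.9 + 20.2 + (-1.6) + 4.7 + (-5.7) = 110.2
Divide by 9: 110.2 / 9 = 12.24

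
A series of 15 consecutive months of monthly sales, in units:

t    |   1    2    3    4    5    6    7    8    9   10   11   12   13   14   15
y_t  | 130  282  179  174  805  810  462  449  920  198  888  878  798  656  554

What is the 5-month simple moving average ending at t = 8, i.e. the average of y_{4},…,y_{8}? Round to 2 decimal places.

540.00

Sum of periods 4–8: 174 + 805 + 810 + 462 + 449 = 2700
Divide by 5: 2700 / 5 = 540.00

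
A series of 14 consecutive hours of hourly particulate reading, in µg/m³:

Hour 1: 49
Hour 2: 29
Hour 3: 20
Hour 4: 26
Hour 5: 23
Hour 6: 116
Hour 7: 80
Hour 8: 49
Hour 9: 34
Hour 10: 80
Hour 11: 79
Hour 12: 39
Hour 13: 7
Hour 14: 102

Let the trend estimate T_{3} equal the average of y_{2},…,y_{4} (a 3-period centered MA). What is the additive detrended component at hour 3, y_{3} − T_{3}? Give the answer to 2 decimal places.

-5.00

Trend T_3 = (29 + 20 + 26) / 3 = 75/3 = 25.0000
Detrended value: 20 − 25.0000 = -5.00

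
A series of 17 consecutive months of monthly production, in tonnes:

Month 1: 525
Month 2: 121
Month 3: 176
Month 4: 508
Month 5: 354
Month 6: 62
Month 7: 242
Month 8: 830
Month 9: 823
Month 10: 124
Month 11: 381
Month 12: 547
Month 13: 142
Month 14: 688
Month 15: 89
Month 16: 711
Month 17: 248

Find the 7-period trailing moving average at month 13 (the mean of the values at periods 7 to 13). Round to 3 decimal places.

441.286

Sum of periods 7–13: 242 + 830 + 823 + 124 + 381 + 547 + 142 = 3089
Divide by 7: 3089 / 7 = 441.286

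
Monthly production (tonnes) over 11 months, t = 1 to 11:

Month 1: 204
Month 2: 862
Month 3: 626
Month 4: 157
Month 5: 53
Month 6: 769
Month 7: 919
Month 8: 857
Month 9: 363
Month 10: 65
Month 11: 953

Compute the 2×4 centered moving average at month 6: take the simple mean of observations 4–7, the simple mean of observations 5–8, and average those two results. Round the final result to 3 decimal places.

562.000

Sum over 4–7: 157 + 53 + 769 + 919 = 1898
Sum over 5–8: 53 + 769 + 919 + 857 = 2598
CMA at t=6 = (1898 + 2598) / (2·4) = 4496 / 8 = 562.000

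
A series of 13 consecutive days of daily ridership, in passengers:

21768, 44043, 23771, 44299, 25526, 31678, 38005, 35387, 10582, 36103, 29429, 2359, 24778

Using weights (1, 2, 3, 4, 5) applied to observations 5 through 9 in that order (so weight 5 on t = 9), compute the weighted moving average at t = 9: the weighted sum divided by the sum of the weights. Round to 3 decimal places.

Weighted sum: 1·25526 + 2·31678 + 3·38005 + 4·35387 + 5·10582 = 25526 + 63356 + 114015 + 141548 + 52910 = 397355
Weight total: 1 + 2 + 3 + 4 + 5 = 15
WMA = 397355 / 15 = 26490.333

26490.333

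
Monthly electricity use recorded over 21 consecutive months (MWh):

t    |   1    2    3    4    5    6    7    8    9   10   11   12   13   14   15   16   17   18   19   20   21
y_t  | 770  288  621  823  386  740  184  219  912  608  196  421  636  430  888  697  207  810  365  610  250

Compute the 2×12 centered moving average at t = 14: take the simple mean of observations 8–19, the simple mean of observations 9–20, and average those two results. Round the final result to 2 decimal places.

548.71

Sum over 8–19: 219 + 912 + 608 + 196 + 421 + 636 + 430 + 888 + 697 + 207 + 810 + 365 = 6389
Sum over 9–20: 912 + 608 + 196 + 421 + 636 + 430 + 888 + 697 + 207 + 810 + 365 + 610 = 6780
CMA at t=14 = (6389 + 6780) / (2·12) = 13169 / 24 = 548.71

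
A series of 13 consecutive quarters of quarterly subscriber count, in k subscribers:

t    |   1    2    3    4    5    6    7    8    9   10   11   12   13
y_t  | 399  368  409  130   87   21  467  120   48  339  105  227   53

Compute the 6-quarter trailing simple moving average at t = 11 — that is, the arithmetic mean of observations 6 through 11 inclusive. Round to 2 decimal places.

Sum of periods 6–11: 21 + 467 + 120 + 48 + 339 + 105 = 1100
Divide by 6: 1100 / 6 = 183.33

183.33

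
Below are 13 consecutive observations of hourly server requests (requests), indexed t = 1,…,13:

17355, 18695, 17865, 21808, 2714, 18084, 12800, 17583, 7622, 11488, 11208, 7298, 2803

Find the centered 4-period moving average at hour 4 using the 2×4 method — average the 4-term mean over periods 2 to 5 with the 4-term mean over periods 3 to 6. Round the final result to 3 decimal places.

Sum over 2–5: 18695 + 17865 + 21808 + 2714 = 61082
Sum over 3–6: 17865 + 21808 + 2714 + 18084 = 60471
CMA at t=4 = (61082 + 60471) / (2·4) = 121553 / 8 = 15194.125

15194.125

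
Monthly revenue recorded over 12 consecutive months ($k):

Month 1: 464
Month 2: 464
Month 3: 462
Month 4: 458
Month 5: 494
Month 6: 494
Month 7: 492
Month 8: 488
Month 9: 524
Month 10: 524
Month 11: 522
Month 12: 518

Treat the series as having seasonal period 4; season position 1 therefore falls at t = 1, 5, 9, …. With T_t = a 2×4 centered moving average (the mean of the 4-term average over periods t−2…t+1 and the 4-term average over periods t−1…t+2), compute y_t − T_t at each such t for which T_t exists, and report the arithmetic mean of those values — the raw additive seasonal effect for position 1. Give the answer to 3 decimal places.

Season position 1 occurs at t = 5, 9 (where T_t is defined).
t=5: T_5 = 480.75000; y_5 − T_5 = 494 − 480.75000 = 13.25000
t=9: T_9 = 510.75000; y_9 − T_9 = 524 − 510.75000 = 13.25000
Mean deviation: (13.25000 + 13.25000) / 2 = 13.250

13.250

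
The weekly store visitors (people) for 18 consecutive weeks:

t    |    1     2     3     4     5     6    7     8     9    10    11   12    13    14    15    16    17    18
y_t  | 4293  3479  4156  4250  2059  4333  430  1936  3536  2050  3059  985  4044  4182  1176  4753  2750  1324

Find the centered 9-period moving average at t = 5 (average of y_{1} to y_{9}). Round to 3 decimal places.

3163.556

Sum of periods 1–9: 4293 + 3479 + 4156 + 4250 + 2059 + 4333 + 430 + 1936 + 3536 = 28472
Divide by 9: 28472 / 9 = 3163.556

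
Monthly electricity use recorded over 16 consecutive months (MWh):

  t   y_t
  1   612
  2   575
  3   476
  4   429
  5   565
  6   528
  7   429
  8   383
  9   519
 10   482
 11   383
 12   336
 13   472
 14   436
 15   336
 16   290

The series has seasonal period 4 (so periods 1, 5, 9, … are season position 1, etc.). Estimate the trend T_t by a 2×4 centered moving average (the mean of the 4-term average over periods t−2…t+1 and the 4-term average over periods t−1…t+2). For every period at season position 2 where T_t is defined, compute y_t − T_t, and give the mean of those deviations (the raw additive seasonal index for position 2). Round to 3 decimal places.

Season position 2 occurs at t = 6, 10, 14 (where T_t is defined).
t=6: T_6 = 482.00000; y_6 − T_6 = 528 − 482.00000 = 46.00000
t=10: T_10 = 435.87500; y_10 − T_10 = 482 − 435.87500 = 46.12500
t=14: T_14 = 389.25000; y_14 − T_14 = 436 − 389.25000 = 46.75000
Mean deviation: (46.00000 + 46.12500 + 46.75000) / 3 = 46.292

46.292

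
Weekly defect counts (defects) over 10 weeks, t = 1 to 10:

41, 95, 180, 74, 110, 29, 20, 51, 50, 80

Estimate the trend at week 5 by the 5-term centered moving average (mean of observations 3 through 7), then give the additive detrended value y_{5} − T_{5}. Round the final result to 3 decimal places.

27.400

Trend T_5 = (180 + 74 + 110 + 29 + 20) / 5 = 413/5 = 82.60000
Detrended value: 110 − 82.60000 = 27.400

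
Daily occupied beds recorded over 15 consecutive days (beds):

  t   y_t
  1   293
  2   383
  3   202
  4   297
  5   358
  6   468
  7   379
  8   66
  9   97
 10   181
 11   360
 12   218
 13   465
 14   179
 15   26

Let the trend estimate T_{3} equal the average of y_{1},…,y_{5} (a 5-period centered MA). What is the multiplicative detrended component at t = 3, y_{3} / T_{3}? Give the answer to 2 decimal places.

0.66

Trend T_3 = (293 + 383 + 202 + 297 + 358) / 5 = 1533/5 = 306.6000
Ratio to trend: 202 / 306.6000 = 0.66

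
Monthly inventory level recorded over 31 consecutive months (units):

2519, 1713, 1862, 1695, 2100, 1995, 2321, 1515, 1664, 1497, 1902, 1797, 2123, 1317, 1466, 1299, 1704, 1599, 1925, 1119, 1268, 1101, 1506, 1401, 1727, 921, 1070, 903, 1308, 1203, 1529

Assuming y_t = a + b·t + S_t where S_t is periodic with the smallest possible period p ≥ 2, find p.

First differences y_{t+1} − y_t: -806, 149, -167, 405, -105, 326, -806, 149, -167, 405, -105, 326, -806, 149, …
The difference pattern repeats every 6 terms and not for any smaller step, so p = 6.

6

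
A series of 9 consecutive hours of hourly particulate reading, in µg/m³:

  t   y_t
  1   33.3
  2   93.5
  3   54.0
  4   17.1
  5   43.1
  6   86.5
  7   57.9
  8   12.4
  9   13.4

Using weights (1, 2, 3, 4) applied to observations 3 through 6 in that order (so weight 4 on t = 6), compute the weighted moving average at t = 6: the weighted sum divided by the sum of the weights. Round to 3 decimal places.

56.350

Weighted sum: 1·54.0 + 2·17.1 + 3·43.1 + 4·86.5 = 54.0 + 34.2 + 129.3 + 346.0 = 563.5
Weight total: 1 + 2 + 3 + 4 = 10
WMA = 563.5 / 10 = 56.350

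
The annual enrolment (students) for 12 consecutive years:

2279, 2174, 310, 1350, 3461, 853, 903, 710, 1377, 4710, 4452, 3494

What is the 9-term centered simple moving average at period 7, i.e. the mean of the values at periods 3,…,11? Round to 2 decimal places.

2014.00

Sum of periods 3–11: 310 + 1350 + 3461 + 853 + 903 + 710 + 1377 + 4710 + 4452 = 18126
Divide by 9: 18126 / 9 = 2014.00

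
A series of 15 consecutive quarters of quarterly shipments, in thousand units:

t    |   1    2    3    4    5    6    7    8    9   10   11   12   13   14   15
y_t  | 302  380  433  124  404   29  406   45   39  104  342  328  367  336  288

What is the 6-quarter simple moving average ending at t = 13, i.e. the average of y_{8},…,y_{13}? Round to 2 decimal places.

204.17

Sum of periods 8–13: 45 + 39 + 104 + 342 + 328 + 367 = 1225
Divide by 6: 1225 / 6 = 204.17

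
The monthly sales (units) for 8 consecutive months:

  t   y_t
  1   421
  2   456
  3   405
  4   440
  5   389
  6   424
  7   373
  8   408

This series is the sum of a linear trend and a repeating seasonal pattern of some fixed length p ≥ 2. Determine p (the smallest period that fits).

2

First differences y_{t+1} − y_t: 35, -51, 35, -51, 35, -51, …
The difference pattern repeats every 2 terms and not for any smaller step, so p = 2.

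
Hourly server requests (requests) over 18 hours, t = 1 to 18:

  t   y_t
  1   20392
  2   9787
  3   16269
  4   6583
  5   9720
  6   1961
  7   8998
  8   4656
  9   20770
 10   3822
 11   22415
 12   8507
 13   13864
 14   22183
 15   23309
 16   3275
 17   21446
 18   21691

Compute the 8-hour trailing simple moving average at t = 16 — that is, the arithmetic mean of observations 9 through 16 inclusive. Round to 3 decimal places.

14768.125

Sum of periods 9–16: 20770 + 3822 + 22415 + 8507 + 13864 + 22183 + 23309 + 3275 = 118145
Divide by 8: 118145 / 8 = 14768.125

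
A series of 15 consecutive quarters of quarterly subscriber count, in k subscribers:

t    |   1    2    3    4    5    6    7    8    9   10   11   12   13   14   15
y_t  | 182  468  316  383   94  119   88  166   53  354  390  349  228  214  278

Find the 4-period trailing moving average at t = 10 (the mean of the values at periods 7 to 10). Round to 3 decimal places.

Sum of periods 7–10: 88 + 166 + 53 + 354 = 661
Divide by 4: 661 / 4 = 165.250

165.250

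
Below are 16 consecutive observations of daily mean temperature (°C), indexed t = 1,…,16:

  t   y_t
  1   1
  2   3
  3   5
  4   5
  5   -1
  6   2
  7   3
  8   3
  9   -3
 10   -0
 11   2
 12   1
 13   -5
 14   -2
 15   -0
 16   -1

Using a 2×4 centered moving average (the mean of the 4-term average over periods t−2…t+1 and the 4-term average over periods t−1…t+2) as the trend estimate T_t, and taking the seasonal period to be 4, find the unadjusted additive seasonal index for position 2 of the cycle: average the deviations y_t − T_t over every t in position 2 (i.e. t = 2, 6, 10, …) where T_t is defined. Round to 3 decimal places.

-0.167

Season position 2 occurs at t = 6, 10, 14 (where T_t is defined).
t=6: T_6 = 2.00000; y_6 − T_6 = 2 − 2.00000 = 0.00000
t=10: T_10 = 0.25000; y_10 − T_10 = -0 − 0.25000 = -0.25000
t=14: T_14 = -1.75000; y_14 − T_14 = -2 − -1.75000 = -0.25000
Mean deviation: (0.00000 + -0.25000 + -0.25000) / 3 = -0.167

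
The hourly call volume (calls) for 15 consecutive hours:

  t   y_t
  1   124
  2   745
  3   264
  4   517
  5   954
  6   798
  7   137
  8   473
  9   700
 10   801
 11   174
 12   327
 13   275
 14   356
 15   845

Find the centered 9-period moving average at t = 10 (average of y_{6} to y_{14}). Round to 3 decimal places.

449.000

Sum of periods 6–14: 798 + 137 + 473 + 700 + 801 + 174 + 327 + 275 + 356 = 4041
Divide by 9: 4041 / 9 = 449.000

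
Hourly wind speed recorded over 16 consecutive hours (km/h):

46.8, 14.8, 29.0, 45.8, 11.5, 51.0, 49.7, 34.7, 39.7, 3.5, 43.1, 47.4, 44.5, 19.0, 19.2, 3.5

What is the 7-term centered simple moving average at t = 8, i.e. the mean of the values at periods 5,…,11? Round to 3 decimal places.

Sum of periods 5–11: 11.5 + 51.0 + 49.7 + 34.7 + 39.7 + 3.5 + 43.1 = 233.2
Divide by 7: 233.2 / 7 = 33.314

33.314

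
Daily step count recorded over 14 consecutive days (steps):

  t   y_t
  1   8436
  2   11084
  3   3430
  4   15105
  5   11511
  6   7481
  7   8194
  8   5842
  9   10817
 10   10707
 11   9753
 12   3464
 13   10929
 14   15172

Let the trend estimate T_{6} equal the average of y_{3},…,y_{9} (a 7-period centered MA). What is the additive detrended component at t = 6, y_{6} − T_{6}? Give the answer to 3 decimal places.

-1430.429

Trend T_6 = (3430 + 15105 + 11511 + 7481 + 8194 + 5842 + 10817) / 7 = 62380/7 = 8911.42857
Detrended value: 7481 − 8911.42857 = -1430.429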